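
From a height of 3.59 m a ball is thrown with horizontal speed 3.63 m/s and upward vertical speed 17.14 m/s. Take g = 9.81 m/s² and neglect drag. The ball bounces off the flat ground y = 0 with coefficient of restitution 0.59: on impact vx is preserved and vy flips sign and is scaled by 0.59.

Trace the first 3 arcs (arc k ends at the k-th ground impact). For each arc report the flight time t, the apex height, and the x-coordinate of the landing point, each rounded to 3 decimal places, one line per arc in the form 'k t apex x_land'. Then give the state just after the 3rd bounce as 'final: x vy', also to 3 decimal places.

Arc 1: start y=3.590, vy=17.140 → t=3.693, apex=18.563, x_land=13.404, impact vy=-19.084
  bounce: vy ← 0.59·19.084 = 11.260
Arc 2: start y=0.000, vy=11.260 → t=2.296, apex=6.462, x_land=21.737, impact vy=-11.260
  bounce: vy ← 0.59·11.260 = 6.643
Arc 3: start y=0.000, vy=6.643 → t=1.354, apex=2.249, x_land=26.654, impact vy=-6.643
  bounce: vy ← 0.59·6.643 = 3.920

1 3.693 18.563 13.404
2 2.296 6.462 21.737
3 1.354 2.249 26.654
final: 26.654 3.920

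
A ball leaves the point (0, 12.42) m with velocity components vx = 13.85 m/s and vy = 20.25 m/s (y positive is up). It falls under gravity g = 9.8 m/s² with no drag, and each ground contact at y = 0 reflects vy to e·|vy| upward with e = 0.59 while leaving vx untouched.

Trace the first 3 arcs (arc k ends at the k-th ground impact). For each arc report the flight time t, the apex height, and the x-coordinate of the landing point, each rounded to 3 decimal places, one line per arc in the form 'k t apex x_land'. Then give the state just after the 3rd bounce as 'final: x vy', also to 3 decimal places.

1 4.675 33.342 64.747
2 3.078 11.606 107.378
3 1.816 4.040 132.530
final: 132.530 5.250

Arc 1: start y=12.420, vy=20.250 → t=4.675, apex=33.342, x_land=64.747, impact vy=-25.564
  bounce: vy ← 0.59·25.564 = 15.082
Arc 2: start y=0.000, vy=15.082 → t=3.078, apex=11.606, x_land=107.378, impact vy=-15.082
  bounce: vy ← 0.59·15.082 = 8.899
Arc 3: start y=0.000, vy=8.899 → t=1.816, apex=4.040, x_land=132.530, impact vy=-8.899
  bounce: vy ← 0.59·8.899 = 5.250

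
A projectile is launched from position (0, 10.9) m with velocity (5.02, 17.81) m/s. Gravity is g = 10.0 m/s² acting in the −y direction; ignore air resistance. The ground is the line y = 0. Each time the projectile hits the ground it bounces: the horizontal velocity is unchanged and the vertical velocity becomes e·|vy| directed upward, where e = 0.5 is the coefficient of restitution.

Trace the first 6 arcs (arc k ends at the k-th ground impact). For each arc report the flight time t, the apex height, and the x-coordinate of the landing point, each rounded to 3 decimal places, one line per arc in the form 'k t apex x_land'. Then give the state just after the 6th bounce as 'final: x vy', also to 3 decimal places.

1 4.094 26.760 20.554
2 2.313 6.690 32.167
3 1.157 1.672 37.974
4 0.578 0.418 40.878
5 0.289 0.105 42.329
6 0.145 0.026 43.055
final: 43.055 0.361

Arc 1: start y=10.900, vy=17.810 → t=4.094, apex=26.760, x_land=20.554, impact vy=-23.134
  bounce: vy ← 0.5·23.134 = 11.567
Arc 2: start y=0.000, vy=11.567 → t=2.313, apex=6.690, x_land=32.167, impact vy=-11.567
  bounce: vy ← 0.5·11.567 = 5.784
Arc 3: start y=0.000, vy=5.784 → t=1.157, apex=1.672, x_land=37.974, impact vy=-5.784
  bounce: vy ← 0.5·5.784 = 2.892
Arc 4: start y=0.000, vy=2.892 → t=0.578, apex=0.418, x_land=40.878, impact vy=-2.892
  bounce: vy ← 0.5·2.892 = 1.446
Arc 5: start y=0.000, vy=1.446 → t=0.289, apex=0.105, x_land=42.329, impact vy=-1.446
  bounce: vy ← 0.5·1.446 = 0.723
Arc 6: start y=0.000, vy=0.723 → t=0.145, apex=0.026, x_land=43.055, impact vy=-0.723
  bounce: vy ← 0.5·0.723 = 0.361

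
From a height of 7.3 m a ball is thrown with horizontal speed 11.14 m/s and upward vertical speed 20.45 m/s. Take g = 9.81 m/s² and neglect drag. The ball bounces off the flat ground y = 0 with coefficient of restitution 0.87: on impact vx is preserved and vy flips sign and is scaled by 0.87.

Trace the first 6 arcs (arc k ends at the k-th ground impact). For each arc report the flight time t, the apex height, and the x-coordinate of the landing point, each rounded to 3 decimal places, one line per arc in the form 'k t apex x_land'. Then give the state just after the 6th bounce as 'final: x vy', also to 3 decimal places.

1 4.500 28.615 50.129
2 4.203 21.659 96.947
3 3.656 16.394 137.679
4 3.181 12.408 173.116
5 2.767 9.392 203.945
6 2.408 7.109 230.767
final: 230.767 10.275

Arc 1: start y=7.300, vy=20.450 → t=4.500, apex=28.615, x_land=50.129, impact vy=-23.694
  bounce: vy ← 0.87·23.694 = 20.614
Arc 2: start y=0.000, vy=20.614 → t=4.203, apex=21.659, x_land=96.947, impact vy=-20.614
  bounce: vy ← 0.87·20.614 = 17.934
Arc 3: start y=0.000, vy=17.934 → t=3.656, apex=16.394, x_land=137.679, impact vy=-17.934
  bounce: vy ← 0.87·17.934 = 15.603
Arc 4: start y=0.000, vy=15.603 → t=3.181, apex=12.408, x_land=173.116, impact vy=-15.603
  bounce: vy ← 0.87·15.603 = 13.575
Arc 5: start y=0.000, vy=13.575 → t=2.767, apex=9.392, x_land=203.945, impact vy=-13.575
  bounce: vy ← 0.87·13.575 = 11.810
Arc 6: start y=0.000, vy=11.810 → t=2.408, apex=7.109, x_land=230.767, impact vy=-11.810
  bounce: vy ← 0.87·11.810 = 10.275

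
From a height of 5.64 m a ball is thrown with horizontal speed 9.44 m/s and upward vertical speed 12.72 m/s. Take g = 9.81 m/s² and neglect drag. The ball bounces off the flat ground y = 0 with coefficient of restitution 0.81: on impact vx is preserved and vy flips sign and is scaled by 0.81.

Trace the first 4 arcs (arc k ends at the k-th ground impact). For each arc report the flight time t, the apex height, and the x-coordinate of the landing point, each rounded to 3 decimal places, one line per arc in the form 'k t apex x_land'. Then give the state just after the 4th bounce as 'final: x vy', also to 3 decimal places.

Arc 1: start y=5.640, vy=12.720 → t=2.979, apex=13.887, x_land=28.124, impact vy=-16.506
  bounce: vy ← 0.81·16.506 = 13.370
Arc 2: start y=0.000, vy=13.370 → t=2.726, apex=9.111, x_land=53.855, impact vy=-13.370
  bounce: vy ← 0.81·13.370 = 10.830
Arc 3: start y=0.000, vy=10.830 → t=2.208, apex=5.978, x_land=74.698, impact vy=-10.830
  bounce: vy ← 0.81·10.830 = 8.772
Arc 4: start y=0.000, vy=8.772 → t=1.788, apex=3.922, x_land=91.580, impact vy=-8.772
  bounce: vy ← 0.81·8.772 = 7.105

1 2.979 13.887 28.124
2 2.726 9.111 53.855
3 2.208 5.978 74.698
4 1.788 3.922 91.580
final: 91.580 7.105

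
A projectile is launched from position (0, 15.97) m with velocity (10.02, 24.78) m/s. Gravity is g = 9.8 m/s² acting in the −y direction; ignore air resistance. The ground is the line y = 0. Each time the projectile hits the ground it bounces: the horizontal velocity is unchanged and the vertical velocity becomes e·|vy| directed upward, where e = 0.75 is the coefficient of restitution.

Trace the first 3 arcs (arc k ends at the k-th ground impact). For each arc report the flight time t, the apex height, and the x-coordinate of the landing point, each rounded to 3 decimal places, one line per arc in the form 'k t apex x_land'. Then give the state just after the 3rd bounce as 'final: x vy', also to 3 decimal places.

1 5.635 47.299 56.467
2 4.660 26.606 103.164
3 3.495 14.966 138.187
final: 138.187 12.845

Arc 1: start y=15.970, vy=24.780 → t=5.635, apex=47.299, x_land=56.467, impact vy=-30.448
  bounce: vy ← 0.75·30.448 = 22.836
Arc 2: start y=0.000, vy=22.836 → t=4.660, apex=26.606, x_land=103.164, impact vy=-22.836
  bounce: vy ← 0.75·22.836 = 17.127
Arc 3: start y=0.000, vy=17.127 → t=3.495, apex=14.966, x_land=138.187, impact vy=-17.127
  bounce: vy ← 0.75·17.127 = 12.845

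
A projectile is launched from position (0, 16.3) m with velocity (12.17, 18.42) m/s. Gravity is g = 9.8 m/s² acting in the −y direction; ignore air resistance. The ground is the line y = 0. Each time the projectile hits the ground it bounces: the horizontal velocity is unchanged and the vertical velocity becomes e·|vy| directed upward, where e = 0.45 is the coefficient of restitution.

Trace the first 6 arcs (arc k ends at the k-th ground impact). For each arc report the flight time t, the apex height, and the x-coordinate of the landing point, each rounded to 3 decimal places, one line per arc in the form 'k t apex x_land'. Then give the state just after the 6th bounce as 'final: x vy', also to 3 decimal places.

Arc 1: start y=16.300, vy=18.420 → t=4.499, apex=33.611, x_land=54.748, impact vy=-25.667
  bounce: vy ← 0.45·25.667 = 11.550
Arc 2: start y=0.000, vy=11.550 → t=2.357, apex=6.806, x_land=83.435, impact vy=-11.550
  bounce: vy ← 0.45·11.550 = 5.197
Arc 3: start y=0.000, vy=5.197 → t=1.061, apex=1.378, x_land=96.344, impact vy=-5.197
  bounce: vy ← 0.45·5.197 = 2.339
Arc 4: start y=0.000, vy=2.339 → t=0.477, apex=0.279, x_land=102.153, impact vy=-2.339
  bounce: vy ← 0.45·2.339 = 1.052
Arc 5: start y=0.000, vy=1.052 → t=0.215, apex=0.057, x_land=104.767, impact vy=-1.052
  bounce: vy ← 0.45·1.052 = 0.474
Arc 6: start y=0.000, vy=0.474 → t=0.097, apex=0.011, x_land=105.943, impact vy=-0.474
  bounce: vy ← 0.45·0.474 = 0.213

1 4.499 33.611 54.748
2 2.357 6.806 83.435
3 1.061 1.378 96.344
4 0.477 0.279 102.153
5 0.215 0.057 104.767
6 0.097 0.011 105.943
final: 105.943 0.213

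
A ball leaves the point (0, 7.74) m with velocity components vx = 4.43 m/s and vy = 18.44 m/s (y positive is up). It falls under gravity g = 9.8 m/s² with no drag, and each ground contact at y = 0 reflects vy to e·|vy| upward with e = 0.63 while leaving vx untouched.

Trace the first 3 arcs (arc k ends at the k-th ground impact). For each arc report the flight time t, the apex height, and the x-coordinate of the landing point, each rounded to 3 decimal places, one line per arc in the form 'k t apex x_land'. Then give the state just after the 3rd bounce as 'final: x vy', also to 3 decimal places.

Arc 1: start y=7.740, vy=18.440 → t=4.144, apex=25.089, x_land=18.360, impact vy=-22.175
  bounce: vy ← 0.63·22.175 = 13.970
Arc 2: start y=0.000, vy=13.970 → t=2.851, apex=9.958, x_land=30.990, impact vy=-13.970
  bounce: vy ← 0.63·13.970 = 8.801
Arc 3: start y=0.000, vy=8.801 → t=1.796, apex=3.952, x_land=38.947, impact vy=-8.801
  bounce: vy ← 0.63·8.801 = 5.545

1 4.144 25.089 18.360
2 2.851 9.958 30.990
3 1.796 3.952 38.947
final: 38.947 5.545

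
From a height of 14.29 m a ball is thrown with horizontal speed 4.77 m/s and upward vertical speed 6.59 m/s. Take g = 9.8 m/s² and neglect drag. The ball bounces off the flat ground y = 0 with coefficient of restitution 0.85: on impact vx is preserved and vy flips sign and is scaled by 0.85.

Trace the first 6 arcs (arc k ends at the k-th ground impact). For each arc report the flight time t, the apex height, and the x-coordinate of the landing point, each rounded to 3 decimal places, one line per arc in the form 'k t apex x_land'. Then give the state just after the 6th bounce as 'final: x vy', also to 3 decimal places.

1 2.508 16.506 11.962
2 3.120 11.925 26.845
3 2.652 8.616 39.496
4 2.254 6.225 50.248
5 1.916 4.498 59.388
6 1.629 3.250 67.157
final: 67.157 6.784

Arc 1: start y=14.290, vy=6.590 → t=2.508, apex=16.506, x_land=11.962, impact vy=-17.986
  bounce: vy ← 0.85·17.986 = 15.288
Arc 2: start y=0.000, vy=15.288 → t=3.120, apex=11.925, x_land=26.845, impact vy=-15.288
  bounce: vy ← 0.85·15.288 = 12.995
Arc 3: start y=0.000, vy=12.995 → t=2.652, apex=8.616, x_land=39.496, impact vy=-12.995
  bounce: vy ← 0.85·12.995 = 11.046
Arc 4: start y=0.000, vy=11.046 → t=2.254, apex=6.225, x_land=50.248, impact vy=-11.046
  bounce: vy ← 0.85·11.046 = 9.389
Arc 5: start y=0.000, vy=9.389 → t=1.916, apex=4.498, x_land=59.388, impact vy=-9.389
  bounce: vy ← 0.85·9.389 = 7.981
Arc 6: start y=0.000, vy=7.981 → t=1.629, apex=3.250, x_land=67.157, impact vy=-7.981
  bounce: vy ← 0.85·7.981 = 6.784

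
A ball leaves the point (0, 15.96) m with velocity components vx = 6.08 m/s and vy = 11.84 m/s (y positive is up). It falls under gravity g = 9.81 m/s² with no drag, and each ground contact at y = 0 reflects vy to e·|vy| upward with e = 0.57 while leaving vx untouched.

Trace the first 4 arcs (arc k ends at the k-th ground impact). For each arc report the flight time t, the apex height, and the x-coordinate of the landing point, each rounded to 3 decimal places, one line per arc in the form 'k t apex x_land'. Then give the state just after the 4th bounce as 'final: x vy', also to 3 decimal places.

1 3.377 23.105 20.534
2 2.474 7.507 35.577
3 1.410 2.439 44.152
4 0.804 0.792 49.039
final: 49.039 2.248

Arc 1: start y=15.960, vy=11.840 → t=3.377, apex=23.105, x_land=20.534, impact vy=-21.291
  bounce: vy ← 0.57·21.291 = 12.136
Arc 2: start y=0.000, vy=12.136 → t=2.474, apex=7.507, x_land=35.577, impact vy=-12.136
  bounce: vy ← 0.57·12.136 = 6.918
Arc 3: start y=0.000, vy=6.918 → t=1.410, apex=2.439, x_land=44.152, impact vy=-6.918
  bounce: vy ← 0.57·6.918 = 3.943
Arc 4: start y=0.000, vy=3.943 → t=0.804, apex=0.792, x_land=49.039, impact vy=-3.943
  bounce: vy ← 0.57·3.943 = 2.248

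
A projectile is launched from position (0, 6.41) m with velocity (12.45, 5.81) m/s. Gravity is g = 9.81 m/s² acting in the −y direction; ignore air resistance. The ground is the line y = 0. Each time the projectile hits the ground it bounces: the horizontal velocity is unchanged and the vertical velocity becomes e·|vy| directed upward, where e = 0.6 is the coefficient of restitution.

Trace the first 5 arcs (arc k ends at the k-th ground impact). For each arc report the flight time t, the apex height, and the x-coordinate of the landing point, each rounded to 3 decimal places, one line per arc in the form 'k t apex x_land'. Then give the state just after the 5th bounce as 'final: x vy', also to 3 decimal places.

Arc 1: start y=6.410, vy=5.810 → t=1.880, apex=8.130, x_land=23.403, impact vy=-12.630
  bounce: vy ← 0.6·12.630 = 7.578
Arc 2: start y=0.000, vy=7.578 → t=1.545, apex=2.927, x_land=42.638, impact vy=-7.578
  bounce: vy ← 0.6·7.578 = 4.547
Arc 3: start y=0.000, vy=4.547 → t=0.927, apex=1.054, x_land=54.178, impact vy=-4.547
  bounce: vy ← 0.6·4.547 = 2.728
Arc 4: start y=0.000, vy=2.728 → t=0.556, apex=0.379, x_land=61.103, impact vy=-2.728
  bounce: vy ← 0.6·2.728 = 1.637
Arc 5: start y=0.000, vy=1.637 → t=0.334, apex=0.137, x_land=65.258, impact vy=-1.637
  bounce: vy ← 0.6·1.637 = 0.982

1 1.880 8.130 23.403
2 1.545 2.927 42.638
3 0.927 1.054 54.178
4 0.556 0.379 61.103
5 0.334 0.137 65.258
final: 65.258 0.982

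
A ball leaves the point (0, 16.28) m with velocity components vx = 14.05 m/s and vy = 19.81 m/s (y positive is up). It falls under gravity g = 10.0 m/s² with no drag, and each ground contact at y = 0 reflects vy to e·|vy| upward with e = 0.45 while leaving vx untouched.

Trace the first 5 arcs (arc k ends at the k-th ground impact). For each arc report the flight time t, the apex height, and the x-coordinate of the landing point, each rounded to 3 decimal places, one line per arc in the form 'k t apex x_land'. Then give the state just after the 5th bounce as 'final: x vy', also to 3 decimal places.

Arc 1: start y=16.280, vy=19.810 → t=4.661, apex=35.902, x_land=65.482, impact vy=-26.796
  bounce: vy ← 0.45·26.796 = 12.058
Arc 2: start y=0.000, vy=12.058 → t=2.412, apex=7.270, x_land=99.365, impact vy=-12.058
  bounce: vy ← 0.45·12.058 = 5.426
Arc 3: start y=0.000, vy=5.426 → t=1.085, apex=1.472, x_land=114.613, impact vy=-5.426
  bounce: vy ← 0.45·5.426 = 2.442
Arc 4: start y=0.000, vy=2.442 → t=0.488, apex=0.298, x_land=121.475, impact vy=-2.442
  bounce: vy ← 0.45·2.442 = 1.099
Arc 5: start y=0.000, vy=1.099 → t=0.220, apex=0.060, x_land=124.562, impact vy=-1.099
  bounce: vy ← 0.45·1.099 = 0.494

1 4.661 35.902 65.482
2 2.412 7.270 99.365
3 1.085 1.472 114.613
4 0.488 0.298 121.475
5 0.220 0.060 124.562
final: 124.562 0.494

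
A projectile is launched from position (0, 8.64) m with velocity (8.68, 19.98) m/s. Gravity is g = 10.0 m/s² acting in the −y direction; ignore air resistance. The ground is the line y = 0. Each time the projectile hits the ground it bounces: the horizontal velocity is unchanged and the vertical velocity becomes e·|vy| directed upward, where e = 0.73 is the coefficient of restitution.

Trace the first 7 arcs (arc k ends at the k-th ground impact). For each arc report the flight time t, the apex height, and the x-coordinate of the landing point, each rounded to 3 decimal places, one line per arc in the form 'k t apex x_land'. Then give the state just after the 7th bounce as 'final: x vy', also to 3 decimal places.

1 4.390 28.600 38.102
2 3.492 15.241 68.411
3 2.549 8.122 90.537
4 1.861 4.328 106.688
5 1.358 2.306 118.479
6 0.992 1.229 127.086
7 0.724 0.655 133.369
final: 133.369 2.642

Arc 1: start y=8.640, vy=19.980 → t=4.390, apex=28.600, x_land=38.102, impact vy=-23.917
  bounce: vy ← 0.73·23.917 = 17.459
Arc 2: start y=0.000, vy=17.459 → t=3.492, apex=15.241, x_land=68.411, impact vy=-17.459
  bounce: vy ← 0.73·17.459 = 12.745
Arc 3: start y=0.000, vy=12.745 → t=2.549, apex=8.122, x_land=90.537, impact vy=-12.745
  bounce: vy ← 0.73·12.745 = 9.304
Arc 4: start y=0.000, vy=9.304 → t=1.861, apex=4.328, x_land=106.688, impact vy=-9.304
  bounce: vy ← 0.73·9.304 = 6.792
Arc 5: start y=0.000, vy=6.792 → t=1.358, apex=2.306, x_land=118.479, impact vy=-6.792
  bounce: vy ← 0.73·6.792 = 4.958
Arc 6: start y=0.000, vy=4.958 → t=0.992, apex=1.229, x_land=127.086, impact vy=-4.958
  bounce: vy ← 0.73·4.958 = 3.619
Arc 7: start y=0.000, vy=3.619 → t=0.724, apex=0.655, x_land=133.369, impact vy=-3.619
  bounce: vy ← 0.73·3.619 = 2.642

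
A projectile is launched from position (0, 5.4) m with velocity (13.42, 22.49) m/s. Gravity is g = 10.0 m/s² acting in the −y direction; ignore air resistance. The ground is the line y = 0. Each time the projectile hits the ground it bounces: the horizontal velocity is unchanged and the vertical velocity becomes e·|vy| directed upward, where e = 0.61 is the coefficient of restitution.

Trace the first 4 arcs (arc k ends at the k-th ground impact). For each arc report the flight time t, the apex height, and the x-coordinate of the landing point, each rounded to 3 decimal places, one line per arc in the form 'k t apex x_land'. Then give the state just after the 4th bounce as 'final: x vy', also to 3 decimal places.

1 4.726 30.690 63.430
2 3.023 11.420 103.992
3 1.844 4.249 128.735
4 1.125 1.581 143.829
final: 143.829 3.430

Arc 1: start y=5.400, vy=22.490 → t=4.726, apex=30.690, x_land=63.430, impact vy=-24.775
  bounce: vy ← 0.61·24.775 = 15.113
Arc 2: start y=0.000, vy=15.113 → t=3.023, apex=11.420, x_land=103.992, impact vy=-15.113
  bounce: vy ← 0.61·15.113 = 9.219
Arc 3: start y=0.000, vy=9.219 → t=1.844, apex=4.249, x_land=128.735, impact vy=-9.219
  bounce: vy ← 0.61·9.219 = 5.623
Arc 4: start y=0.000, vy=5.623 → t=1.125, apex=1.581, x_land=143.829, impact vy=-5.623
  bounce: vy ← 0.61·5.623 = 3.430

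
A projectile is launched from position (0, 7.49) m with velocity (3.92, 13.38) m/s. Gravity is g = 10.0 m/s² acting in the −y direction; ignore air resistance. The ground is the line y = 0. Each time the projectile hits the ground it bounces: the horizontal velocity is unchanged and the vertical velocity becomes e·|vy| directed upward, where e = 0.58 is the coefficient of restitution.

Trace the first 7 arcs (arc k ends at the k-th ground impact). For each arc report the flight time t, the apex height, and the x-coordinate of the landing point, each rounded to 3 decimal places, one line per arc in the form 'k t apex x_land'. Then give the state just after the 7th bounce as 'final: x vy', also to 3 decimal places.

1 3.151 16.441 12.353
2 2.103 5.531 20.599
3 1.220 1.861 25.381
4 0.708 0.626 28.155
5 0.410 0.211 29.764
6 0.238 0.071 30.697
7 0.138 0.024 31.238
final: 31.238 0.400

Arc 1: start y=7.490, vy=13.380 → t=3.151, apex=16.441, x_land=12.353, impact vy=-18.134
  bounce: vy ← 0.58·18.134 = 10.517
Arc 2: start y=0.000, vy=10.517 → t=2.103, apex=5.531, x_land=20.599, impact vy=-10.517
  bounce: vy ← 0.58·10.517 = 6.100
Arc 3: start y=0.000, vy=6.100 → t=1.220, apex=1.861, x_land=25.381, impact vy=-6.100
  bounce: vy ← 0.58·6.100 = 3.538
Arc 4: start y=0.000, vy=3.538 → t=0.708, apex=0.626, x_land=28.155, impact vy=-3.538
  bounce: vy ← 0.58·3.538 = 2.052
Arc 5: start y=0.000, vy=2.052 → t=0.410, apex=0.211, x_land=29.764, impact vy=-2.052
  bounce: vy ← 0.58·2.052 = 1.190
Arc 6: start y=0.000, vy=1.190 → t=0.238, apex=0.071, x_land=30.697, impact vy=-1.190
  bounce: vy ← 0.58·1.190 = 0.690
Arc 7: start y=0.000, vy=0.690 → t=0.138, apex=0.024, x_land=31.238, impact vy=-0.690
  bounce: vy ← 0.58·0.690 = 0.400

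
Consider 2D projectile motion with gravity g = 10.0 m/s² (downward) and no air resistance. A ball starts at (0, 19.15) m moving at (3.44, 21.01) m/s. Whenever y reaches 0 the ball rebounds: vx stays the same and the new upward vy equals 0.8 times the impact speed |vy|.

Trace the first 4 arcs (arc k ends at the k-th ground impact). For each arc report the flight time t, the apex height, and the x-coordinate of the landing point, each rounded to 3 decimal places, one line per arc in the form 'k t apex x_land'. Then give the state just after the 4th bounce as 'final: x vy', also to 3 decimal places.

Arc 1: start y=19.150, vy=21.010 → t=4.972, apex=41.221, x_land=17.105, impact vy=-28.713
  bounce: vy ← 0.8·28.713 = 22.970
Arc 2: start y=0.000, vy=22.970 → t=4.594, apex=26.381, x_land=32.908, impact vy=-22.970
  bounce: vy ← 0.8·22.970 = 18.376
Arc 3: start y=0.000, vy=18.376 → t=3.675, apex=16.884, x_land=45.551, impact vy=-18.376
  bounce: vy ← 0.8·18.376 = 14.701
Arc 4: start y=0.000, vy=14.701 → t=2.940, apex=10.806, x_land=55.665, impact vy=-14.701
  bounce: vy ← 0.8·14.701 = 11.761

1 4.972 41.221 17.105
2 4.594 26.381 32.908
3 3.675 16.884 45.551
4 2.940 10.806 55.665
final: 55.665 11.761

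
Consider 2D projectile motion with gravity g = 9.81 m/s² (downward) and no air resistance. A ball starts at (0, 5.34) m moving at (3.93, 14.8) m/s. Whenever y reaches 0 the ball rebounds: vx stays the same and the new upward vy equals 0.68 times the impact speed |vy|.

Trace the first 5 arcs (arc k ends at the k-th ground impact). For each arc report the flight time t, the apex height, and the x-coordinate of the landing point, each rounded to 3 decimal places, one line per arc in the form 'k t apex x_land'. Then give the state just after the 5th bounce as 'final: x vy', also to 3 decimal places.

1 3.343 16.504 13.138
2 2.495 7.632 22.942
3 1.696 3.529 29.609
4 1.154 1.632 34.142
5 0.784 0.755 37.225
final: 37.225 2.616

Arc 1: start y=5.340, vy=14.800 → t=3.343, apex=16.504, x_land=13.138, impact vy=-17.995
  bounce: vy ← 0.68·17.995 = 12.236
Arc 2: start y=0.000, vy=12.236 → t=2.495, apex=7.632, x_land=22.942, impact vy=-12.236
  bounce: vy ← 0.68·12.236 = 8.321
Arc 3: start y=0.000, vy=8.321 → t=1.696, apex=3.529, x_land=29.609, impact vy=-8.321
  bounce: vy ← 0.68·8.321 = 5.658
Arc 4: start y=0.000, vy=5.658 → t=1.154, apex=1.632, x_land=34.142, impact vy=-5.658
  bounce: vy ← 0.68·5.658 = 3.848
Arc 5: start y=0.000, vy=3.848 → t=0.784, apex=0.755, x_land=37.225, impact vy=-3.848
  bounce: vy ← 0.68·3.848 = 2.616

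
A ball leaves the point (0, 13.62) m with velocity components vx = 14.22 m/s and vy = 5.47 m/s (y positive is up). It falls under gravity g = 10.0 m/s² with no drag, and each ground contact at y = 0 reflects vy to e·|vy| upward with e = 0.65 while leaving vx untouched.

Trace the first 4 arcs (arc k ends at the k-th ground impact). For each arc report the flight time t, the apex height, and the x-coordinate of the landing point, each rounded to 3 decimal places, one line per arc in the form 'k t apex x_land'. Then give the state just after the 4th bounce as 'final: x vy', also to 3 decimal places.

Arc 1: start y=13.620, vy=5.470 → t=2.286, apex=15.116, x_land=32.503, impact vy=-17.387
  bounce: vy ← 0.65·17.387 = 11.302
Arc 2: start y=0.000, vy=11.302 → t=2.260, apex=6.387, x_land=64.645, impact vy=-11.302
  bounce: vy ← 0.65·11.302 = 7.346
Arc 3: start y=0.000, vy=7.346 → t=1.469, apex=2.698, x_land=85.538, impact vy=-7.346
  bounce: vy ← 0.65·7.346 = 4.775
Arc 4: start y=0.000, vy=4.775 → t=0.955, apex=1.140, x_land=99.118, impact vy=-4.775
  bounce: vy ← 0.65·4.775 = 3.104

1 2.286 15.116 32.503
2 2.260 6.387 64.645
3 1.469 2.698 85.538
4 0.955 1.140 99.118
final: 99.118 3.104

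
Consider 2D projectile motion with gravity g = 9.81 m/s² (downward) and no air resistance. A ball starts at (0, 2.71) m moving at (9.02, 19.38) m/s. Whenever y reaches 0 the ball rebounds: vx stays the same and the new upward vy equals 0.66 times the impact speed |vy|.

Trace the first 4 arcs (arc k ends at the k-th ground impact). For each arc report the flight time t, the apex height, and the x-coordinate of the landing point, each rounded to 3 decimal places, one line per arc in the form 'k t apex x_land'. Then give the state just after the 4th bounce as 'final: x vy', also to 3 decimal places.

1 4.086 21.853 36.858
2 2.786 9.519 61.990
3 1.839 4.147 78.576
4 1.214 1.806 89.523
final: 89.523 3.929

Arc 1: start y=2.710, vy=19.380 → t=4.086, apex=21.853, x_land=36.858, impact vy=-20.706
  bounce: vy ← 0.66·20.706 = 13.666
Arc 2: start y=0.000, vy=13.666 → t=2.786, apex=9.519, x_land=61.990, impact vy=-13.666
  bounce: vy ← 0.66·13.666 = 9.020
Arc 3: start y=0.000, vy=9.020 → t=1.839, apex=4.147, x_land=78.576, impact vy=-9.020
  bounce: vy ← 0.66·9.020 = 5.953
Arc 4: start y=0.000, vy=5.953 → t=1.214, apex=1.806, x_land=89.523, impact vy=-5.953
  bounce: vy ← 0.66·5.953 = 3.929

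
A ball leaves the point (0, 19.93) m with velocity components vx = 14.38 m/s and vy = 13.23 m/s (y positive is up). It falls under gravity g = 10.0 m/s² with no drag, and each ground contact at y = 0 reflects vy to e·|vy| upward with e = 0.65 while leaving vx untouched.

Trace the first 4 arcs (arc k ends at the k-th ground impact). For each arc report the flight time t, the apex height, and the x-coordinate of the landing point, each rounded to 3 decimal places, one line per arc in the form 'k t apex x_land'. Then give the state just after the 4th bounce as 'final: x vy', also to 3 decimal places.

1 3.718 28.682 53.466
2 3.114 12.118 98.239
3 2.024 5.120 127.342
4 1.315 2.163 146.258
final: 146.258 4.275

Arc 1: start y=19.930, vy=13.230 → t=3.718, apex=28.682, x_land=53.466, impact vy=-23.951
  bounce: vy ← 0.65·23.951 = 15.568
Arc 2: start y=0.000, vy=15.568 → t=3.114, apex=12.118, x_land=98.239, impact vy=-15.568
  bounce: vy ← 0.65·15.568 = 10.119
Arc 3: start y=0.000, vy=10.119 → t=2.024, apex=5.120, x_land=127.342, impact vy=-10.119
  bounce: vy ← 0.65·10.119 = 6.577
Arc 4: start y=0.000, vy=6.577 → t=1.315, apex=2.163, x_land=146.258, impact vy=-6.577
  bounce: vy ← 0.65·6.577 = 4.275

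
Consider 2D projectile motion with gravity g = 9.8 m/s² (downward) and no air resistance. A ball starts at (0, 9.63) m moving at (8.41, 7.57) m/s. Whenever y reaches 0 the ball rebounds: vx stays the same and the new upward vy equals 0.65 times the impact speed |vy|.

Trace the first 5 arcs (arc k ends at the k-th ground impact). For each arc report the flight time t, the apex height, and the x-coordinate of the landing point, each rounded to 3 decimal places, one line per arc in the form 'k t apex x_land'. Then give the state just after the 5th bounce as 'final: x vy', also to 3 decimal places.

Arc 1: start y=9.630, vy=7.570 → t=2.373, apex=12.554, x_land=19.958, impact vy=-15.686
  bounce: vy ← 0.65·15.686 = 10.196
Arc 2: start y=0.000, vy=10.196 → t=2.081, apex=5.304, x_land=37.457, impact vy=-10.196
  bounce: vy ← 0.65·10.196 = 6.627
Arc 3: start y=0.000, vy=6.627 → t=1.353, apex=2.241, x_land=48.832, impact vy=-6.627
  bounce: vy ← 0.65·6.627 = 4.308
Arc 4: start y=0.000, vy=4.308 → t=0.879, apex=0.947, x_land=56.225, impact vy=-4.308
  bounce: vy ← 0.65·4.308 = 2.800
Arc 5: start y=0.000, vy=2.800 → t=0.571, apex=0.400, x_land=61.031, impact vy=-2.800
  bounce: vy ← 0.65·2.800 = 1.820

1 2.373 12.554 19.958
2 2.081 5.304 37.457
3 1.353 2.241 48.832
4 0.879 0.947 56.225
5 0.571 0.400 61.031
final: 61.031 1.820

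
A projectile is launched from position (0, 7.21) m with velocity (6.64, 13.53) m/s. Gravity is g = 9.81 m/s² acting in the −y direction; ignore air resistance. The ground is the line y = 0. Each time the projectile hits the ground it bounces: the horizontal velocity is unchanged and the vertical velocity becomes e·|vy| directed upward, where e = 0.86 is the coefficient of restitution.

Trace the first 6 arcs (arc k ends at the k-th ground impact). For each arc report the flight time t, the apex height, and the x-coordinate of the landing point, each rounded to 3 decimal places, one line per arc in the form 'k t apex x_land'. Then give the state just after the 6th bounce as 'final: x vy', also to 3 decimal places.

Arc 1: start y=7.210, vy=13.530 → t=3.216, apex=16.540, x_land=21.351, impact vy=-18.014
  bounce: vy ← 0.86·18.014 = 15.492
Arc 2: start y=0.000, vy=15.492 → t=3.159, apex=12.233, x_land=42.324, impact vy=-15.492
  bounce: vy ← 0.86·15.492 = 13.324
Arc 3: start y=0.000, vy=13.324 → t=2.716, apex=9.048, x_land=60.360, impact vy=-13.324
  bounce: vy ← 0.86·13.324 = 11.458
Arc 4: start y=0.000, vy=11.458 → t=2.336, apex=6.692, x_land=75.871, impact vy=-11.458
  bounce: vy ← 0.86·11.458 = 9.854
Arc 5: start y=0.000, vy=9.854 → t=2.009, apex=4.949, x_land=89.211, impact vy=-9.854
  bounce: vy ← 0.86·9.854 = 8.474
Arc 6: start y=0.000, vy=8.474 → t=1.728, apex=3.660, x_land=100.683, impact vy=-8.474
  bounce: vy ← 0.86·8.474 = 7.288

1 3.216 16.540 21.351
2 3.159 12.233 42.324
3 2.716 9.048 60.360
4 2.336 6.692 75.871
5 2.009 4.949 89.211
6 1.728 3.660 100.683
final: 100.683 7.288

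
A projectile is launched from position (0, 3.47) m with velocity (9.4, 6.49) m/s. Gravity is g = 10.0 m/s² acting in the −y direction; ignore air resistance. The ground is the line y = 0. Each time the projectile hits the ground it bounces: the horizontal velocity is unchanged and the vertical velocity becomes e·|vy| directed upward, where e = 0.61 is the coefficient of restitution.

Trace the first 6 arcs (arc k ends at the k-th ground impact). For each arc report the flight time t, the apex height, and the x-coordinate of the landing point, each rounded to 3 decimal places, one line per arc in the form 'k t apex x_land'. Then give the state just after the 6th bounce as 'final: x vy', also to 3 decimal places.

Arc 1: start y=3.470, vy=6.490 → t=1.705, apex=5.576, x_land=16.027, impact vy=-10.560
  bounce: vy ← 0.61·10.560 = 6.442
Arc 2: start y=0.000, vy=6.442 → t=1.288, apex=2.075, x_land=28.138, impact vy=-6.442
  bounce: vy ← 0.61·6.442 = 3.929
Arc 3: start y=0.000, vy=3.929 → t=0.786, apex=0.772, x_land=35.525, impact vy=-3.929
  bounce: vy ← 0.61·3.929 = 2.397
Arc 4: start y=0.000, vy=2.397 → t=0.479, apex=0.287, x_land=40.032, impact vy=-2.397
  bounce: vy ← 0.61·2.397 = 1.462
Arc 5: start y=0.000, vy=1.462 → t=0.292, apex=0.107, x_land=42.780, impact vy=-1.462
  bounce: vy ← 0.61·1.462 = 0.892
Arc 6: start y=0.000, vy=0.892 → t=0.178, apex=0.040, x_land=44.457, impact vy=-0.892
  bounce: vy ← 0.61·0.892 = 0.544

1 1.705 5.576 16.027
2 1.288 2.075 28.138
3 0.786 0.772 35.525
4 0.479 0.287 40.032
5 0.292 0.107 42.780
6 0.178 0.040 44.457
final: 44.457 0.544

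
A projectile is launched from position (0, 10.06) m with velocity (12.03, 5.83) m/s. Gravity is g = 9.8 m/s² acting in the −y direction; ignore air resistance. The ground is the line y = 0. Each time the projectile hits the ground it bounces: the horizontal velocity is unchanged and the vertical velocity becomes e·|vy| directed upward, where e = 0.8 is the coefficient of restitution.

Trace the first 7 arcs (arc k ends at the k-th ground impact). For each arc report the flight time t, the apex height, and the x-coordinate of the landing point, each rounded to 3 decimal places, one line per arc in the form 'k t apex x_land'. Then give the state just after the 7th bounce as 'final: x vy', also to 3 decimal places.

Arc 1: start y=10.060, vy=5.830 → t=2.146, apex=11.794, x_land=25.820, impact vy=-15.204
  bounce: vy ← 0.8·15.204 = 12.163
Arc 2: start y=0.000, vy=12.163 → t=2.482, apex=7.548, x_land=55.683, impact vy=-12.163
  bounce: vy ← 0.8·12.163 = 9.731
Arc 3: start y=0.000, vy=9.731 → t=1.986, apex=4.831, x_land=79.572, impact vy=-9.731
  bounce: vy ← 0.8·9.731 = 7.785
Arc 4: start y=0.000, vy=7.785 → t=1.589, apex=3.092, x_land=98.684, impact vy=-7.785
  bounce: vy ← 0.8·7.785 = 6.228
Arc 5: start y=0.000, vy=6.228 → t=1.271, apex=1.979, x_land=113.973, impact vy=-6.228
  bounce: vy ← 0.8·6.228 = 4.982
Arc 6: start y=0.000, vy=4.982 → t=1.017, apex=1.266, x_land=126.205, impact vy=-4.982
  bounce: vy ← 0.8·4.982 = 3.986
Arc 7: start y=0.000, vy=3.986 → t=0.813, apex=0.810, x_land=135.990, impact vy=-3.986
  bounce: vy ← 0.8·3.986 = 3.189

1 2.146 11.794 25.820
2 2.482 7.548 55.683
3 1.986 4.831 79.572
4 1.589 3.092 98.684
5 1.271 1.979 113.973
6 1.017 1.266 126.205
7 0.813 0.810 135.990
final: 135.990 3.189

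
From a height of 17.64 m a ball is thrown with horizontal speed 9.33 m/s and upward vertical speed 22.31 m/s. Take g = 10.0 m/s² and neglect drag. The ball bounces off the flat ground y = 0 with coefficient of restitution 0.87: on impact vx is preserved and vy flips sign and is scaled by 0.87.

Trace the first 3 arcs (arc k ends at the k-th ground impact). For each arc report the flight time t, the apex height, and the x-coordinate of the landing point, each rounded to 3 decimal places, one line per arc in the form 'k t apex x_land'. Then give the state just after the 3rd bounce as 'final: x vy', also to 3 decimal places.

1 5.147 42.527 48.025
2 5.075 32.189 95.371
3 4.415 24.364 136.561
final: 136.561 19.205

Arc 1: start y=17.640, vy=22.310 → t=5.147, apex=42.527, x_land=48.025, impact vy=-29.164
  bounce: vy ← 0.87·29.164 = 25.373
Arc 2: start y=0.000, vy=25.373 → t=5.075, apex=32.189, x_land=95.371, impact vy=-25.373
  bounce: vy ← 0.87·25.373 = 22.074
Arc 3: start y=0.000, vy=22.074 → t=4.415, apex=24.364, x_land=136.561, impact vy=-22.074
  bounce: vy ← 0.87·22.074 = 19.205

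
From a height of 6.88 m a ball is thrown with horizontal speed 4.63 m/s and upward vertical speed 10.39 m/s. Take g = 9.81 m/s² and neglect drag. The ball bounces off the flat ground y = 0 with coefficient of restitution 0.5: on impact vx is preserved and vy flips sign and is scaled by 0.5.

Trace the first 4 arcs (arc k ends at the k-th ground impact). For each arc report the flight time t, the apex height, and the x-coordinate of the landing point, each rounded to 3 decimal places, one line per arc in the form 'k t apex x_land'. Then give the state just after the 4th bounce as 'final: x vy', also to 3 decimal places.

Arc 1: start y=6.880, vy=10.390 → t=2.648, apex=12.382, x_land=12.260, impact vy=-15.586
  bounce: vy ← 0.5·15.586 = 7.793
Arc 2: start y=0.000, vy=7.793 → t=1.589, apex=3.096, x_land=19.616, impact vy=-7.793
  bounce: vy ← 0.5·7.793 = 3.897
Arc 3: start y=0.000, vy=3.897 → t=0.794, apex=0.774, x_land=23.294, impact vy=-3.897
  bounce: vy ← 0.5·3.897 = 1.948
Arc 4: start y=0.000, vy=1.948 → t=0.397, apex=0.193, x_land=25.134, impact vy=-1.948
  bounce: vy ← 0.5·1.948 = 0.974

1 2.648 12.382 12.260
2 1.589 3.096 19.616
3 0.794 0.774 23.294
4 0.397 0.193 25.134
final: 25.134 0.974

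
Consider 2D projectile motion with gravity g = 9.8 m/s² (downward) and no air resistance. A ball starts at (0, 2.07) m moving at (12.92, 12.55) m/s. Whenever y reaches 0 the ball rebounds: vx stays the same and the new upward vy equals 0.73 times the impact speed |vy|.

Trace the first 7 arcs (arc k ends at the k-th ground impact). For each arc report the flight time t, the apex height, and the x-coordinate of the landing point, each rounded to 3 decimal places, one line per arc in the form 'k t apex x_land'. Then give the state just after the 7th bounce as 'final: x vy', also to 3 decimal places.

1 2.717 10.106 35.100
2 2.097 5.385 62.190
3 1.531 2.870 81.965
4 1.117 1.529 96.401
5 0.816 0.815 106.940
6 0.595 0.434 114.633
7 0.435 0.231 120.248
final: 120.248 1.555

Arc 1: start y=2.070, vy=12.550 → t=2.717, apex=10.106, x_land=35.100, impact vy=-14.074
  bounce: vy ← 0.73·14.074 = 10.274
Arc 2: start y=0.000, vy=10.274 → t=2.097, apex=5.385, x_land=62.190, impact vy=-10.274
  bounce: vy ← 0.73·10.274 = 7.500
Arc 3: start y=0.000, vy=7.500 → t=1.531, apex=2.870, x_land=81.965, impact vy=-7.500
  bounce: vy ← 0.73·7.500 = 5.475
Arc 4: start y=0.000, vy=5.475 → t=1.117, apex=1.529, x_land=96.401, impact vy=-5.475
  bounce: vy ← 0.73·5.475 = 3.997
Arc 5: start y=0.000, vy=3.997 → t=0.816, apex=0.815, x_land=106.940, impact vy=-3.997
  bounce: vy ← 0.73·3.997 = 2.918
Arc 6: start y=0.000, vy=2.918 → t=0.595, apex=0.434, x_land=114.633, impact vy=-2.918
  bounce: vy ← 0.73·2.918 = 2.130
Arc 7: start y=0.000, vy=2.130 → t=0.435, apex=0.231, x_land=120.248, impact vy=-2.130
  bounce: vy ← 0.73·2.130 = 1.555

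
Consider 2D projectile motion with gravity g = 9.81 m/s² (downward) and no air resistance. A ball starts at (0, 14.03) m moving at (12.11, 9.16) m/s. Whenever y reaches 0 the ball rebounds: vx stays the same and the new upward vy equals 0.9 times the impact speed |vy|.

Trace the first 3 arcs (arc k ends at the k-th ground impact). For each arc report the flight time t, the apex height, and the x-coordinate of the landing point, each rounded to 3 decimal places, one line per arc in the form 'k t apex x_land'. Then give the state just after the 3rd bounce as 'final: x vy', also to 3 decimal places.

1 2.866 18.307 34.703
2 3.477 14.828 76.814
3 3.130 12.011 114.715
final: 114.715 13.816

Arc 1: start y=14.030, vy=9.160 → t=2.866, apex=18.307, x_land=34.703, impact vy=-18.952
  bounce: vy ← 0.9·18.952 = 17.057
Arc 2: start y=0.000, vy=17.057 → t=3.477, apex=14.828, x_land=76.814, impact vy=-17.057
  bounce: vy ← 0.9·17.057 = 15.351
Arc 3: start y=0.000, vy=15.351 → t=3.130, apex=12.011, x_land=114.715, impact vy=-15.351
  bounce: vy ← 0.9·15.351 = 13.816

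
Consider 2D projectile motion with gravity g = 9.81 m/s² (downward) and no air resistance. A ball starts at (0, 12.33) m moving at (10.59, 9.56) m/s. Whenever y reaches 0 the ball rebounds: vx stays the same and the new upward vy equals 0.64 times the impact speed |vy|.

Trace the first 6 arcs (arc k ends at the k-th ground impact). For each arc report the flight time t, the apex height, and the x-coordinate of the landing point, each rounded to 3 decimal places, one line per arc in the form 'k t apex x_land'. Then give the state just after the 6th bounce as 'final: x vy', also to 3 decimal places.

Arc 1: start y=12.330, vy=9.560 → t=2.836, apex=16.988, x_land=30.028, impact vy=-18.257
  bounce: vy ← 0.64·18.257 = 11.684
Arc 2: start y=0.000, vy=11.684 → t=2.382, apex=6.958, x_land=55.255, impact vy=-11.684
  bounce: vy ← 0.64·11.684 = 7.478
Arc 3: start y=0.000, vy=7.478 → t=1.525, apex=2.850, x_land=71.400, impact vy=-7.478
  bounce: vy ← 0.64·7.478 = 4.786
Arc 4: start y=0.000, vy=4.786 → t=0.976, apex=1.167, x_land=81.733, impact vy=-4.786
  bounce: vy ← 0.64·4.786 = 3.063
Arc 5: start y=0.000, vy=3.063 → t=0.624, apex=0.478, x_land=88.346, impact vy=-3.063
  bounce: vy ← 0.64·3.063 = 1.960
Arc 6: start y=0.000, vy=1.960 → t=0.400, apex=0.196, x_land=92.578, impact vy=-1.960
  bounce: vy ← 0.64·1.960 = 1.255

1 2.836 16.988 30.028
2 2.382 6.958 55.255
3 1.525 2.850 71.400
4 0.976 1.167 81.733
5 0.624 0.478 88.346
6 0.400 0.196 92.578
final: 92.578 1.255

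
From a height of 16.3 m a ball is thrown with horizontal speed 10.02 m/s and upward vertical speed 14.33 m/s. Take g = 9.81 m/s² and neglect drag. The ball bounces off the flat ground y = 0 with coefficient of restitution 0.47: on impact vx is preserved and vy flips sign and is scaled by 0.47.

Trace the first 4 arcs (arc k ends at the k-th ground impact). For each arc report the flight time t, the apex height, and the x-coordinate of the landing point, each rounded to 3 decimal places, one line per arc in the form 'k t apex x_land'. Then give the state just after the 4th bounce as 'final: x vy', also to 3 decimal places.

1 3.797 26.766 38.044
2 2.196 5.913 60.046
3 1.032 1.306 70.387
4 0.485 0.289 75.247
final: 75.247 1.118

Arc 1: start y=16.300, vy=14.330 → t=3.797, apex=26.766, x_land=38.044, impact vy=-22.916
  bounce: vy ← 0.47·22.916 = 10.771
Arc 2: start y=0.000, vy=10.771 → t=2.196, apex=5.913, x_land=60.046, impact vy=-10.771
  bounce: vy ← 0.47·10.771 = 5.062
Arc 3: start y=0.000, vy=5.062 → t=1.032, apex=1.306, x_land=70.387, impact vy=-5.062
  bounce: vy ← 0.47·5.062 = 2.379
Arc 4: start y=0.000, vy=2.379 → t=0.485, apex=0.289, x_land=75.247, impact vy=-2.379
  bounce: vy ← 0.47·2.379 = 1.118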